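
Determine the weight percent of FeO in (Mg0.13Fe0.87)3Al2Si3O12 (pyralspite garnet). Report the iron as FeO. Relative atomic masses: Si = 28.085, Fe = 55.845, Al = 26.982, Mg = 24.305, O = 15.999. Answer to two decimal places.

38.63 wt%

Molar mass of (Mg0.13Fe0.87)3Al2Si3O12 = 0.39×24.305 + 2.61×55.845 + 2×26.982 + 3×28.085 + 12×15.999 = 485.441 g/mol.
Each formula unit contains 2.61 Fe, equivalent to 2.61/1 = 2.6100 mol FeO.
M(FeO) = 1×55.845 + 1×15.999 = 71.844 g/mol.
Mass of FeO per formula unit = 2.6100 × 71.844 = 187.513 g.
FeO wt% = 187.513 / 485.441 × 100 = 38.63%.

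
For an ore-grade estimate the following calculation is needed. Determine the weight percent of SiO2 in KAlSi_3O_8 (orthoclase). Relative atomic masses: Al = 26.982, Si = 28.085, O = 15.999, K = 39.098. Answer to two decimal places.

Molar mass of KAlSi_3O_8 = 1×39.098 + 1×26.982 + 3×28.085 + 8×15.999 = 278.327 g/mol.
Each formula unit contains 3 Si, equivalent to 3/1 = 3.0000 mol SiO2.
M(SiO2) = 1×28.085 + 2×15.999 = 60.083 g/mol.
Mass of SiO2 per formula unit = 3.0000 × 60.083 = 180.249 g.
SiO2 wt% = 180.249 / 278.327 × 100 = 64.76%.

64.76 wt%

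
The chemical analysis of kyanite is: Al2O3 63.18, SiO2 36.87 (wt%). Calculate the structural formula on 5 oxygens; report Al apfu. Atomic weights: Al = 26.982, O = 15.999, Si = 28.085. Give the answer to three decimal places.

2.008 Al apfu

Al2O3 (M=101.961): mol = 0.61965; Al = 1.23930, O = 1.85895.
SiO2 (M=60.083): mol = 0.61365; Si = 0.61365, O = 1.22730.
ΣO = 3.08625; factor = 5/ΣO = 1.62009.
Al apfu = 1.23930 × 1.62009 = 2.008.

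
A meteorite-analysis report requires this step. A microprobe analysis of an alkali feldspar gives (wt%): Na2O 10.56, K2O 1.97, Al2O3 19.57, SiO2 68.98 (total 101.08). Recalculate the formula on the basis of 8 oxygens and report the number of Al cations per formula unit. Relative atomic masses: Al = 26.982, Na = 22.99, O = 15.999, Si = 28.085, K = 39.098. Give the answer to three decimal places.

Na2O: 10.56/61.979 = 0.17038 mol → 0.34076 mol Na, 0.17038 mol O.
K2O: 1.97/94.195 = 0.02091 mol → 0.04182 mol K, 0.02091 mol O.
Al2O3: 19.57/101.961 = 0.19194 mol → 0.38388 mol Al, 0.57582 mol O.
SiO2: 68.98/60.083 = 1.14808 mol → 1.14808 mol Si, 2.29616 mol O.
Total oxygen = 3.06327 mol. Normalization factor = 8/3.06327 = 2.61159.
Al per 8 O = 0.38388 × 2.61159 = 1.003.

1.003 Al apfu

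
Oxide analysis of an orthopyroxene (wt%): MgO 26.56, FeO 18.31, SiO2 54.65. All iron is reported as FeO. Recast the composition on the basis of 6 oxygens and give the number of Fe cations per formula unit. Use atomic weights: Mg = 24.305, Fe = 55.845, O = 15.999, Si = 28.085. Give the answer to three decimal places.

MgO (M=40.304): mol = 0.65899; Mg = 0.65899, O = 0.65899.
FeO (M=71.844): mol = 0.25486; Fe = 0.25486, O = 0.25486.
SiO2 (M=60.083): mol = 0.90958; Si = 0.90958, O = 1.81916.
ΣO = 2.73301; factor = 6/ΣO = 2.19538.
Fe apfu = 0.25486 × 2.19538 = 0.560.

0.560 Fe apfu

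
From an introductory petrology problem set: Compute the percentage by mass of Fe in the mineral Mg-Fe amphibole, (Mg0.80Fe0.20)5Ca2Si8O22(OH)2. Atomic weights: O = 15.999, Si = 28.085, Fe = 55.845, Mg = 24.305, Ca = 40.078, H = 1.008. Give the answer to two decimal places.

Formula mass = 4×24.305 + 1×55.845 + 2×40.078 + 8×28.085 + 24×15.999 + 2×1.008 = 843.893 g/mol, of which 55.845 g is Fe.
So Fe makes up 55.845/843.893 = 0.0662 of the mass, i.e. 6.62%.

6.62 wt%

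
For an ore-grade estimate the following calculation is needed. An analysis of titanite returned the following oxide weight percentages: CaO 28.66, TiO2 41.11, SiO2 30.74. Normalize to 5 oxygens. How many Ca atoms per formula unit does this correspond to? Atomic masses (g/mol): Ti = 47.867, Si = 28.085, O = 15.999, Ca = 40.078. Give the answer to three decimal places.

0.997 Ca apfu

CaO: 28.66/56.077 = 0.51108 mol → 0.51108 mol Ca, 0.51108 mol O.
TiO2: 41.11/79.865 = 0.51474 mol → 0.51474 mol Ti, 1.02948 mol O.
SiO2: 30.74/60.083 = 0.51163 mol → 0.51163 mol Si, 1.02326 mol O.
Total oxygen = 2.56382 mol. Normalization factor = 5/2.56382 = 1.95021.
Ca per 5 O = 0.51108 × 1.95021 = 0.997.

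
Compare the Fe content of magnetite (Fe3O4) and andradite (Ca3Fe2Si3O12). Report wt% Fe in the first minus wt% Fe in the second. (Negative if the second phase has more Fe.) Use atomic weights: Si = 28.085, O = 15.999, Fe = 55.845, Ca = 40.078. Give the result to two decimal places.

50.38 percentage points

M(Fe3O4) = 231.531 g/mol, so wt% Fe = 167.535/231.531 × 100 = 72.36%.
M(Ca3Fe2Si3O12) = 508.167 g/mol, so wt% Fe = 111.690/508.167 × 100 = 21.98%.
72.36 − 21.98 = 50.38 pp.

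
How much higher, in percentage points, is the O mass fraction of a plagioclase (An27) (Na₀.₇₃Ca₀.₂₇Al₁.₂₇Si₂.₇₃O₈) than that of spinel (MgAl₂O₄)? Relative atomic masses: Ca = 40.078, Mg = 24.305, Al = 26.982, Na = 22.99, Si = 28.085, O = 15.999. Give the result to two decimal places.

3.04 percentage points

M(Na₀.₇₃Ca₀.₂₇Al₁.₂₇Si₂.₇₃O₈) = 266.535 g/mol, so wt% O = 127.992/266.535 × 100 = 48.02%.
M(MgAl₂O₄) = 142.265 g/mol, so wt% O = 63.996/142.265 × 100 = 44.98%.
48.02 − 44.98 = 3.04 pp.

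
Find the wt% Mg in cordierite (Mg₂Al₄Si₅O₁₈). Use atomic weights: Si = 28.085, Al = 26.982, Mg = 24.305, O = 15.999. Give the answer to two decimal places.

M(Mg₂Al₄Si₅O₁₈) = 584.945 g/mol.
Mg contributes 2 × 24.305 = 48.610 g per mole.
48.610/584.945 = 0.0831 → 8.31%.

8.31 weight percent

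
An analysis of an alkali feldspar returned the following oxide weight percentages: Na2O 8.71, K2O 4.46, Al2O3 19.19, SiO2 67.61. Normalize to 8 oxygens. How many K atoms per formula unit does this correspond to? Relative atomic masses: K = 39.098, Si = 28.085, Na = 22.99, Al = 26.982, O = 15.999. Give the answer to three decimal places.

0.252 K apfu

8.71 wt% Na2O ÷ 61.979 g/mol = 0.14053 mol, giving 0.28106 Na and 0.14053 O.
4.46 wt% K2O ÷ 94.195 g/mol = 0.04735 mol, giving 0.09470 K and 0.04735 O.
19.19 wt% Al2O3 ÷ 101.961 g/mol = 0.18821 mol, giving 0.37642 Al and 0.56463 O.
67.61 wt% SiO2 ÷ 60.083 g/mol = 1.12528 mol, giving 1.12528 Si and 2.25056 O.
Oxygen sums to 3.00307; scaling by 8/3.00307 = 2.66394 puts the formula on 8 O.
K: 0.09470 × 2.66394 = 0.252 atoms per formula unit.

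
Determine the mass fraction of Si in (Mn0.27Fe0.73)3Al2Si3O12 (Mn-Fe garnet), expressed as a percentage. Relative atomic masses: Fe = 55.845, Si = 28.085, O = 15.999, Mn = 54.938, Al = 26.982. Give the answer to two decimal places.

Formula mass = 0.81*54.938 + 2.19*55.845 + 2*26.982 + 3*28.085 + 12*15.999 = 497.007 g/mol, of which 84.255 g is Si.
So Si makes up 84.255/497.007 = 0.1695 of the mass, i.e. 16.95%.

16.95 weight percent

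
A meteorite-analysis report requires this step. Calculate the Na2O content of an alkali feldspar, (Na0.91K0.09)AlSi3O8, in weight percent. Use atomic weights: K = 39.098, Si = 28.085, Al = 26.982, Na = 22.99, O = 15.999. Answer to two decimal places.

10.70 wt%

Formula mass = 263.669 g/mol.
0.91 Na → 0.4550 mol Na2O per formula unit; M(Na2O) = 61.979, so Na2O mass = 28.200 g.
28.200/263.669 × 100 = 10.70 wt%.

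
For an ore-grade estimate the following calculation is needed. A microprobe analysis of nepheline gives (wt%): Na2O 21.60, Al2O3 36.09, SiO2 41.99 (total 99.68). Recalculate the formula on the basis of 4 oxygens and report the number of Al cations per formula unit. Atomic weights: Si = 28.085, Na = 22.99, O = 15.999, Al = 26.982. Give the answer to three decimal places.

1.008 Al apfu

Na2O: 21.60/61.979 = 0.34851 mol → 0.69702 mol Na, 0.34851 mol O.
Al2O3: 36.09/101.961 = 0.35396 mol → 0.70792 mol Al, 1.06188 mol O.
SiO2: 41.99/60.083 = 0.69887 mol → 0.69887 mol Si, 1.39774 mol O.
Total oxygen = 2.80813 mol. Normalization factor = 4/2.80813 = 1.42444.
Al per 4 O = 0.70792 × 1.42444 = 1.008.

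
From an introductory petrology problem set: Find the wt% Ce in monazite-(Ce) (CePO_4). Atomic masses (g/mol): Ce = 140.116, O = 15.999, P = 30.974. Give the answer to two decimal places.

Molar mass of CePO_4: 1×140.116 + 1×30.974 + 4×15.999 = 235.086 g/mol.
Mass of Ce per formula unit: 1 × 140.116 = 140.116 g.
Weight fraction Ce = 140.116 / 235.086 = 0.5960.

59.60 weight percent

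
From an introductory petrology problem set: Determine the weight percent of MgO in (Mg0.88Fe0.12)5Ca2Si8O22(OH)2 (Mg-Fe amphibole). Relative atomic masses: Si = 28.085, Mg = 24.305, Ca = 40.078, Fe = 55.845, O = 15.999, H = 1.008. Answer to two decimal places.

21.33 wt%

Formula mass = 831.277 g/mol.
4.40 Mg → 4.4000 mol MgO per formula unit; M(MgO) = 40.304, so MgO mass = 177.338 g.
177.338/831.277 × 100 = 21.33 wt%.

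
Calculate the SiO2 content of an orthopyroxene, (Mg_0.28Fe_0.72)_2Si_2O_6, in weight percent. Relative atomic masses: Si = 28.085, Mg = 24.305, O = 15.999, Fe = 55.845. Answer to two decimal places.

M((Mg_0.28Fe_0.72)_2Si_2O_6) = 246.192 g/mol; M(SiO2) = 60.083 g/mol.
Moles SiO2 per formula unit = 2 Si ÷ 1 = 2.0000.
SiO2 fraction = (2.0000 × 60.083) / 246.192 = 120.166/246.192 = 0.4881.

48.81 wt%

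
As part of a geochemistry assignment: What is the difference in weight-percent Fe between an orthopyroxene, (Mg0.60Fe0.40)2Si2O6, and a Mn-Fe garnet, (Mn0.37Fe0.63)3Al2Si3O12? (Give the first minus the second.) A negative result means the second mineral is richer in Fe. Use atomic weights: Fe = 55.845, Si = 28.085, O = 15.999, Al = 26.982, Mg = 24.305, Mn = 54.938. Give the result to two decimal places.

-1.48 percentage points

First mineral: 44.676 g Fe in 226.006 g formula = 19.77 wt% Fe.
Second mineral: 105.547 g Fe in 496.735 g formula = 21.25 wt% Fe.
19.77% − 21.25% gives a difference of -1.48 percentage points.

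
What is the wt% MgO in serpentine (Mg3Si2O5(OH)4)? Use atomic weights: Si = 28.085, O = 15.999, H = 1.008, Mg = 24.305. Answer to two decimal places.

43.63 wt%

M(Mg3Si2O5(OH)4) = 277.108 g/mol; M(MgO) = 40.304 g/mol.
Moles MgO per formula unit = 3 Mg ÷ 1 = 3.0000.
MgO fraction = (3.0000 × 40.304) / 277.108 = 120.912/277.108 = 0.4363.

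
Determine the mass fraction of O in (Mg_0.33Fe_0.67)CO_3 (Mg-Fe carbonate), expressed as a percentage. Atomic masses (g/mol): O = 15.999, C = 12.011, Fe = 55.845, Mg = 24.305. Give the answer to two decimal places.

45.52 wt%

Formula mass = 0.33×24.305 + 0.67×55.845 + 1×12.011 + 3×15.999 = 105.445 g/mol, of which 47.997 g is O.
So O makes up 47.997/105.445 = 0.4552 of the mass, i.e. 45.52%.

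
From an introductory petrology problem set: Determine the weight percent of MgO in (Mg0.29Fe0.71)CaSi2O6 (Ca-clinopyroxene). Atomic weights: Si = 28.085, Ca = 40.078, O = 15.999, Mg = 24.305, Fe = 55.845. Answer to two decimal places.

M((Mg0.29Fe0.71)CaSi2O6) = 238.940 g/mol; M(MgO) = 40.304 g/mol.
Moles MgO per formula unit = 0.29 Mg ÷ 1 = 0.2900.
MgO fraction = (0.2900 × 40.304) / 238.940 = 11.688/238.940 = 0.0489.

4.89 wt%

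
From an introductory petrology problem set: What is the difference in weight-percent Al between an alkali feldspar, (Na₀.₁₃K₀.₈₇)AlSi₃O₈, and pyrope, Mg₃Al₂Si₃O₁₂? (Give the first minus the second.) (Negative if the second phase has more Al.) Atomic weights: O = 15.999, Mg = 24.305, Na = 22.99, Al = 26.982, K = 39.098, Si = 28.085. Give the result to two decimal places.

-3.62 percentage points

Al in (Na₀.₁₃K₀.₈₇)AlSi₃O₈: molar mass 276.233 g/mol; 1×26.982 = 26.982 g → 9.77 wt%.
Al in Mg₃Al₂Si₃O₁₂: molar mass 403.122 g/mol; 2×26.982 = 53.964 g → 13.39 wt%.
Difference = 9.77 − 13.39 = -3.62 percentage points.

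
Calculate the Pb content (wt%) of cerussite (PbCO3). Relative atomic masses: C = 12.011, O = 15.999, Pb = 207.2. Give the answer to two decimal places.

77.54 wt%

Molar mass of PbCO3: 1×207.2 + 1×12.011 + 3×15.999 = 267.208 g/mol.
Mass of Pb per formula unit: 1 × 207.2 = 207.200 g.
Weight fraction Pb = 207.200 / 267.208 = 0.7754.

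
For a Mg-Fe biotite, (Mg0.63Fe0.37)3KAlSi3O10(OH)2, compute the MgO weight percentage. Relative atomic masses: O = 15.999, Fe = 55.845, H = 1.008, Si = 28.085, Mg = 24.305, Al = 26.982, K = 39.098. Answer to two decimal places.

16.84 wt%

Molar mass of (Mg0.63Fe0.37)3KAlSi3O10(OH)2 = 1.89×24.305 + 1.11×55.845 + 1×39.098 + 1×26.982 + 3×28.085 + 12×15.999 + 2×1.008 = 452.263 g/mol.
Each formula unit contains 1.89 Mg, equivalent to 1.89/1 = 1.8900 mol MgO.
M(MgO) = 1×24.305 + 1×15.999 = 40.304 g/mol.
Mass of MgO per formula unit = 1.8900 × 40.304 = 76.175 g.
MgO wt% = 76.175 / 452.263 × 100 = 16.84%.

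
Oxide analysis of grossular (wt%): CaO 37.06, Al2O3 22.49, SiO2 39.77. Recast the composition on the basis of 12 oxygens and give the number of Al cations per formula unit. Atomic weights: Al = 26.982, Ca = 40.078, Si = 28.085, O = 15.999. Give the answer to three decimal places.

37.06 wt% CaO ÷ 56.077 g/mol = 0.66088 mol, giving 0.66088 Ca and 0.66088 O.
22.49 wt% Al2O3 ÷ 101.961 g/mol = 0.22057 mol, giving 0.44114 Al and 0.66171 O.
39.77 wt% SiO2 ÷ 60.083 g/mol = 0.66192 mol, giving 0.66192 Si and 1.32384 O.
Oxygen sums to 2.64643; scaling by 12/2.64643 = 4.53441 puts the formula on 12 O.
Al: 0.44114 × 4.53441 = 2.000 atoms per formula unit.

2.000 Al apfu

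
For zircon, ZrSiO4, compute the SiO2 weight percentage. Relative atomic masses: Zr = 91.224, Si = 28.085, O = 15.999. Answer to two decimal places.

32.78 wt%

M(ZrSiO4) = 183.305 g/mol; M(SiO2) = 60.083 g/mol.
Moles SiO2 per formula unit = 1 Si ÷ 1 = 1.0000.
SiO2 fraction = (1.0000 × 60.083) / 183.305 = 60.083/183.305 = 0.3278.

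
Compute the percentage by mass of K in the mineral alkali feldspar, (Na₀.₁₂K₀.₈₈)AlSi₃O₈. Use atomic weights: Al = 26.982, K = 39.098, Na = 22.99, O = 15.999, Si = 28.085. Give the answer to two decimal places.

12.45 weight percent

Molar mass of (Na₀.₁₂K₀.₈₈)AlSi₃O₈: 0.12*22.99 + 0.88*39.098 + 1*26.982 + 3*28.085 + 8*15.999 = 276.394 g/mol.
Mass of K per formula unit: 0.88 × 39.098 = 34.406 g.
Weight fraction K = 34.406 / 276.394 = 0.1245.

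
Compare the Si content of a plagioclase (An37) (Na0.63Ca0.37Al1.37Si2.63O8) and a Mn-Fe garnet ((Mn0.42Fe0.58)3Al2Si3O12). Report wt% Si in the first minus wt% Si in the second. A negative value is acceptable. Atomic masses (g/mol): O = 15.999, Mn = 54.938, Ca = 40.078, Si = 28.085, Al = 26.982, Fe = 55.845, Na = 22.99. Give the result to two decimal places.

Si in Na0.63Ca0.37Al1.37Si2.63O8: molar mass 268.133 g/mol; 2.63×28.085 = 73.864 g → 27.55 wt%.
Si in (Mn0.42Fe0.58)3Al2Si3O12: molar mass 496.599 g/mol; 3×28.085 = 84.255 g → 16.97 wt%.
Difference = 27.55 − 16.97 = 10.58 percentage points.

10.58 percentage points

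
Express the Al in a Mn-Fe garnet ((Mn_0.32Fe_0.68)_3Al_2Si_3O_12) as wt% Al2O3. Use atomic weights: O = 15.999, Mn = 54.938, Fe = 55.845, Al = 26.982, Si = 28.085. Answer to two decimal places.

Formula mass = 496.871 g/mol.
2 Al → 1.0000 mol Al2O3 per formula unit; M(Al2O3) = 101.961, so Al2O3 mass = 101.961 g.
101.961/496.871 × 100 = 20.52 wt%.

20.52 wt%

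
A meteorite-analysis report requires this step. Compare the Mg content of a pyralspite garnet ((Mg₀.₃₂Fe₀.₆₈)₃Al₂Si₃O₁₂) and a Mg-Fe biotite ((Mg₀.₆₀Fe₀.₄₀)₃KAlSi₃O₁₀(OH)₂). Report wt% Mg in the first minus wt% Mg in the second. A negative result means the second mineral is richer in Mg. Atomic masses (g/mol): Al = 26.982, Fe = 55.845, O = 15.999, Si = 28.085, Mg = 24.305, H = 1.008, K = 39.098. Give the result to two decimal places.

M((Mg₀.₃₂Fe₀.₆₈)₃Al₂Si₃O₁₂) = 467.464 g/mol, so wt% Mg = 23.333/467.464 × 100 = 4.99%.
M((Mg₀.₆₀Fe₀.₄₀)₃KAlSi₃O₁₀(OH)₂) = 455.102 g/mol, so wt% Mg = 43.749/455.102 × 100 = 9.61%.
4.99 − 9.61 = -4.62 pp.

-4.62 percentage points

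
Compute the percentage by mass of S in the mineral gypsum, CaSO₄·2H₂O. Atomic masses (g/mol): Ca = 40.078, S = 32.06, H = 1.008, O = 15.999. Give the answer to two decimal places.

Molar mass of CaSO₄·2H₂O: 1·40.078 + 1·32.06 + 6·15.999 + 4·1.008 = 172.164 g/mol.
Mass of S per formula unit: 1 × 32.06 = 32.060 g.
Weight fraction S = 32.060 / 172.164 = 0.1862.

18.62 weight percent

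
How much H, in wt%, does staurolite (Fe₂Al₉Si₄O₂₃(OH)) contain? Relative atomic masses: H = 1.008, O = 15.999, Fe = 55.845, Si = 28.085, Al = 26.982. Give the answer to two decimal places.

Molar mass of Fe₂Al₉Si₄O₂₃(OH): 2*55.845 + 9*26.982 + 4*28.085 + 24*15.999 + 1*1.008 = 851.852 g/mol.
Mass of H per formula unit: 1 × 1.008 = 1.008 g.
Weight fraction H = 1.008 / 851.852 = 0.0012.

0.12 wt%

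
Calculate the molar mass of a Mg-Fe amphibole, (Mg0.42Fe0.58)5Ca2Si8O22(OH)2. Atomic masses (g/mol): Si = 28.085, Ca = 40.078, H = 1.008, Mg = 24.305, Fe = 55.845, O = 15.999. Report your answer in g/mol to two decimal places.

903.82 g/mol

The formula mass is the sum 2.10*24.305 + 2.90*55.845 + 2*40.078 + 8*28.085 + 24*15.999 + 2*1.008.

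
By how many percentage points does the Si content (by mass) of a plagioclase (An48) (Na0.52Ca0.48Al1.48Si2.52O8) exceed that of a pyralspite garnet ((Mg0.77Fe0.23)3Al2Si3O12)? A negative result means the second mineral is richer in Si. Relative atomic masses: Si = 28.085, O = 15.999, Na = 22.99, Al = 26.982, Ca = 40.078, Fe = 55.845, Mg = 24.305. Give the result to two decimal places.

First mineral: 70.774 g Si in 269.892 g formula = 26.22 wt% Si.
Second mineral: 84.255 g Si in 424.885 g formula = 19.83 wt% Si.
26.22% − 19.83% gives a difference of 6.39 percentage points.

6.39 percentage points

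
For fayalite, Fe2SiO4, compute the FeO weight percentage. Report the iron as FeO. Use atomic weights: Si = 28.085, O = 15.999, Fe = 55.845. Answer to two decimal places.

70.51 wt%

M(Fe2SiO4) = 203.771 g/mol; M(FeO) = 71.844 g/mol.
Moles FeO per formula unit = 2 Fe ÷ 1 = 2.0000.
FeO fraction = (2.0000 × 71.844) / 203.771 = 143.688/203.771 = 0.7051.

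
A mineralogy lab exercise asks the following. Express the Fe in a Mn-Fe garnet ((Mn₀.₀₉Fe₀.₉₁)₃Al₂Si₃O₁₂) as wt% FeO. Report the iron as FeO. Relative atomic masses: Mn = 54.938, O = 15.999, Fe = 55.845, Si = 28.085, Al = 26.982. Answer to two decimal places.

M((Mn₀.₀₉Fe₀.₉₁)₃Al₂Si₃O₁₂) = 497.497 g/mol; M(FeO) = 71.844 g/mol.
Moles FeO per formula unit = 2.73 Fe ÷ 1 = 2.7300.
FeO fraction = (2.7300 × 71.844) / 497.497 = 196.134/497.497 = 0.3942.

39.42 wt%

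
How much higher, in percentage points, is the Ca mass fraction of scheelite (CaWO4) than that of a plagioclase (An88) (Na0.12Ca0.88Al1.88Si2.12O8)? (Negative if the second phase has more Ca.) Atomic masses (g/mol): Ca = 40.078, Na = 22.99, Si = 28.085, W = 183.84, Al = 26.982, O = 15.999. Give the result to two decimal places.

First mineral: 40.078 g Ca in 287.914 g formula = 13.92 wt% Ca.
Second mineral: 35.269 g Ca in 276.286 g formula = 12.77 wt% Ca.
13.92% − 12.77% gives a difference of 1.15 percentage points.

1.15 percentage points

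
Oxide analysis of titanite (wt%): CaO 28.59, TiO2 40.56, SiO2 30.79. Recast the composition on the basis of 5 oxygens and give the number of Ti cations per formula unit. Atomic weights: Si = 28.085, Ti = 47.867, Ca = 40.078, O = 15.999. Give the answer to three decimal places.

0.996 Ti apfu

CaO (M=56.077): mol = 0.50983; Ca = 0.50983, O = 0.50983.
TiO2 (M=79.865): mol = 0.50786; Ti = 0.50786, O = 1.01572.
SiO2 (M=60.083): mol = 0.51246; Si = 0.51246, O = 1.02492.
ΣO = 2.55047; factor = 5/ΣO = 1.96042.
Ti apfu = 0.50786 × 1.96042 = 0.996.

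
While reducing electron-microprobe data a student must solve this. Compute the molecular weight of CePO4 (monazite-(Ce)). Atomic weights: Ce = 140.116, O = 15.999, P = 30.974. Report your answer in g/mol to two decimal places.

M = 1*140.116 + 1*30.974 + 4*15.999

235.09 g/mol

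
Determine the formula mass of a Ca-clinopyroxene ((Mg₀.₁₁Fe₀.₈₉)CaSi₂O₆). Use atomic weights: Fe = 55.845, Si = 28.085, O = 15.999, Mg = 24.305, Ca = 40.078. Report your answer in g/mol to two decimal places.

M = 0.11(24.305) + 0.89(55.845) + 1(40.078) + 2(28.085) + 6(15.999)

244.62 g/mol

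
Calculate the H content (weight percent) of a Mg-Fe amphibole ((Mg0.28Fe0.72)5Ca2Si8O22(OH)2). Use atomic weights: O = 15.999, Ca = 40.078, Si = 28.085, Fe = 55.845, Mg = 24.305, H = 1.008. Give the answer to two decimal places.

0.22 weight percent

Molar mass of (Mg0.28Fe0.72)5Ca2Si8O22(OH)2: 1.40×24.305 + 3.60×55.845 + 2×40.078 + 8×28.085 + 24×15.999 + 2×1.008 = 925.897 g/mol.
Mass of H per formula unit: 2 × 1.008 = 2.016 g.
Weight fraction H = 2.016 / 925.897 = 0.0022.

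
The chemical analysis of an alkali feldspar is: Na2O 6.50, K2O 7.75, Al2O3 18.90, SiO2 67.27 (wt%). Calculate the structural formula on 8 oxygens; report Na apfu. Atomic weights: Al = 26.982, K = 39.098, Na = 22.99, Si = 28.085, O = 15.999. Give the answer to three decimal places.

Na2O (M=61.979): mol = 0.10487; Na = 0.20974, O = 0.10487.
K2O (M=94.195): mol = 0.08228; K = 0.16456, O = 0.08228.
Al2O3 (M=101.961): mol = 0.18536; Al = 0.37072, O = 0.55608.
SiO2 (M=60.083): mol = 1.11962; Si = 1.11962, O = 2.23924.
ΣO = 2.98247; factor = 8/ΣO = 2.68234.
Na apfu = 0.20974 × 2.68234 = 0.563.

0.563 Na apfu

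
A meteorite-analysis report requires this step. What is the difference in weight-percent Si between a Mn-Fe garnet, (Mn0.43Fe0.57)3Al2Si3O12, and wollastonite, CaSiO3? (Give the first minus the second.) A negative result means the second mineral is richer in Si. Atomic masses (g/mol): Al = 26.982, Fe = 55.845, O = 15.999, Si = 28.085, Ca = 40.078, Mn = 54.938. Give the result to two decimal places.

-7.21 percentage points

Si in (Mn0.43Fe0.57)3Al2Si3O12: molar mass 496.572 g/mol; 3×28.085 = 84.255 g → 16.97 wt%.
Si in CaSiO3: molar mass 116.160 g/mol; 1×28.085 = 28.085 g → 24.18 wt%.
Difference = 16.97 − 24.18 = -7.21 percentage points.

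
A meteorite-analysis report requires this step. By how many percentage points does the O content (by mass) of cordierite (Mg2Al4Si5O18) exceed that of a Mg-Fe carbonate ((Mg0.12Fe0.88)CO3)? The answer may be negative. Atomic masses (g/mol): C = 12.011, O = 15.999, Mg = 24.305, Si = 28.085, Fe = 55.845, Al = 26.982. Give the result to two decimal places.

6.40 percentage points

M(Mg2Al4Si5O18) = 584.945 g/mol, so wt% O = 287.982/584.945 × 100 = 49.23%.
M((Mg0.12Fe0.88)CO3) = 112.068 g/mol, so wt% O = 47.997/112.068 × 100 = 42.83%.
49.23 − 42.83 = 6.40 pp.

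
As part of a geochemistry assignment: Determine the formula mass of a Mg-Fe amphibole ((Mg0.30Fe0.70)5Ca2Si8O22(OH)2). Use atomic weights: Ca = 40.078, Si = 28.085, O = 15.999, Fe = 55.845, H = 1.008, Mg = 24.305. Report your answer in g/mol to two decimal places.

922.74 g/mol

The formula mass is the sum 1.50×24.305 + 3.50×55.845 + 2×40.078 + 8×28.085 + 24×15.999 + 2×1.008.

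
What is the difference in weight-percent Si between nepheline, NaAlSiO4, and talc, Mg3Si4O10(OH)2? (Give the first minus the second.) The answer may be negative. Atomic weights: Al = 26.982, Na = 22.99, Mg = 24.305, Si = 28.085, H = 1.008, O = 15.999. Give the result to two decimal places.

-9.85 percentage points

First mineral: 28.085 g Si in 142.053 g formula = 19.77 wt% Si.
Second mineral: 112.340 g Si in 379.259 g formula = 29.62 wt% Si.
19.77% − 29.62% gives a difference of -9.85 percentage points.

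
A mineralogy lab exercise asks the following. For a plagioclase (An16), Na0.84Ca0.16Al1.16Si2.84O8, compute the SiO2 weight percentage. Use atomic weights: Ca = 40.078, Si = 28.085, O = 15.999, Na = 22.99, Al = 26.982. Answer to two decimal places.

64.45 wt%

Formula mass = 264.777 g/mol.
2.84 Si → 2.8400 mol SiO2 per formula unit; M(SiO2) = 60.083, so SiO2 mass = 170.636 g.
170.636/264.777 × 100 = 64.45 wt%.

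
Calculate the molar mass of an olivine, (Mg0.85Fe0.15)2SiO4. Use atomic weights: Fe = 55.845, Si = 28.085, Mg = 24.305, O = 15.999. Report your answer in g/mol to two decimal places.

150.15 g/mol

M = 1.70(24.305) + 0.30(55.845) + 1(28.085) + 4(15.999)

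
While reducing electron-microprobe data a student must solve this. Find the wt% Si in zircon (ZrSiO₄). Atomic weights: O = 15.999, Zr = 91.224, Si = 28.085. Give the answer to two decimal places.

Molar mass of ZrSiO₄: 1*91.224 + 1*28.085 + 4*15.999 = 183.305 g/mol.
Mass of Si per formula unit: 1 × 28.085 = 28.085 g.
Weight fraction Si = 28.085 / 183.305 = 0.1532.

15.32 wt%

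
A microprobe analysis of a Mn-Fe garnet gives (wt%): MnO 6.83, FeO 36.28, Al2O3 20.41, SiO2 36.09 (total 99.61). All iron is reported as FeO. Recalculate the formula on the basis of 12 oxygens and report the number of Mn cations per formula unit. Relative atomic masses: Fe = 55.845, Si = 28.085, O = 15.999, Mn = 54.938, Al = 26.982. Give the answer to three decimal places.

0.481 Mn apfu

6.83 wt% MnO ÷ 70.937 g/mol = 0.09628 mol, giving 0.09628 Mn and 0.09628 O.
36.28 wt% FeO ÷ 71.844 g/mol = 0.50498 mol, giving 0.50498 Fe and 0.50498 O.
20.41 wt% Al2O3 ÷ 101.961 g/mol = 0.20017 mol, giving 0.40034 Al and 0.60051 O.
36.09 wt% SiO2 ÷ 60.083 g/mol = 0.60067 mol, giving 0.60067 Si and 1.20134 O.
Oxygen sums to 2.40311; scaling by 12/2.40311 = 4.99353 puts the formula on 12 O.
Mn: 0.09628 × 4.99353 = 0.481 atoms per formula unit.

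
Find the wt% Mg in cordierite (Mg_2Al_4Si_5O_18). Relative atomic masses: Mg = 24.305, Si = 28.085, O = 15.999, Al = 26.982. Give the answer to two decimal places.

8.31 wt%

Molar mass of Mg_2Al_4Si_5O_18: 2×24.305 + 4×26.982 + 5×28.085 + 18×15.999 = 584.945 g/mol.
Mass of Mg per formula unit: 2 × 24.305 = 48.610 g.
Weight fraction Mg = 48.610 / 584.945 = 0.0831.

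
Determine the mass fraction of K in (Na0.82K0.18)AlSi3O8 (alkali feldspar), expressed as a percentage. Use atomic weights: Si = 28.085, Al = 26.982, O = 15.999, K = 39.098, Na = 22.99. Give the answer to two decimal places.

Formula mass = 0.82×22.99 + 0.18×39.098 + 1×26.982 + 3×28.085 + 8×15.999 = 265.118 g/mol, of which 7.038 g is K.
So K makes up 7.038/265.118 = 0.0265 of the mass, i.e. 2.65%.

2.65 wt%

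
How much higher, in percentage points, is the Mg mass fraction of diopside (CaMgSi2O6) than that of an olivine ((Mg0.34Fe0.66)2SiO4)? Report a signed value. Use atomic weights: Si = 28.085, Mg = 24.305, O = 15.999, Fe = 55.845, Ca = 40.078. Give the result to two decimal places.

2.16 percentage points

M(CaMgSi2O6) = 216.547 g/mol, so wt% Mg = 24.305/216.547 × 100 = 11.22%.
M((Mg0.34Fe0.66)2SiO4) = 182.324 g/mol, so wt% Mg = 16.527/182.324 × 100 = 9.06%.
11.22 − 9.06 = 2.16 pp.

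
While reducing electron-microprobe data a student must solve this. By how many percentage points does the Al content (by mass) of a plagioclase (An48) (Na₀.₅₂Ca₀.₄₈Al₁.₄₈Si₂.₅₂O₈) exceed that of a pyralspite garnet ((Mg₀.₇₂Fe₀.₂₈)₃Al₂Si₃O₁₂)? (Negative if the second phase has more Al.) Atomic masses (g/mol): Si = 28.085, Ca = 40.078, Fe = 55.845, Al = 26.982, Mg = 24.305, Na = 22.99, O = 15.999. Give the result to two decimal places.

First mineral: 39.933 g Al in 269.892 g formula = 14.80 wt% Al.
Second mineral: 53.964 g Al in 429.616 g formula = 12.56 wt% Al.
14.80% − 12.56% gives a difference of 2.24 percentage points.

2.24 percentage points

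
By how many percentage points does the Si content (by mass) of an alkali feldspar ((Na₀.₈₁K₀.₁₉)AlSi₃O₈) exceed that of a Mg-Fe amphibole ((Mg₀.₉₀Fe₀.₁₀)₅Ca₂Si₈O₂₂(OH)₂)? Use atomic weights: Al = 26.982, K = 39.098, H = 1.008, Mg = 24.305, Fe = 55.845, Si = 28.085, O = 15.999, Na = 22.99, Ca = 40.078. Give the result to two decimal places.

Si in (Na₀.₈₁K₀.₁₉)AlSi₃O₈: molar mass 265.280 g/mol; 3×28.085 = 84.255 g → 31.76 wt%.
Si in (Mg₀.₉₀Fe₀.₁₀)₅Ca₂Si₈O₂₂(OH)₂: molar mass 828.123 g/mol; 8×28.085 = 224.680 g → 27.13 wt%.
Difference = 31.76 − 27.13 = 4.63 percentage points.

4.63 percentage points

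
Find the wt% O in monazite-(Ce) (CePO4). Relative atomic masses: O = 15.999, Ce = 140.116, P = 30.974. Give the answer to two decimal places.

Formula mass = 1×140.116 + 1×30.974 + 4×15.999 = 235.086 g/mol, of which 63.996 g is O.
So O makes up 63.996/235.086 = 0.2722 of the mass, i.e. 27.22%.

27.22 mass %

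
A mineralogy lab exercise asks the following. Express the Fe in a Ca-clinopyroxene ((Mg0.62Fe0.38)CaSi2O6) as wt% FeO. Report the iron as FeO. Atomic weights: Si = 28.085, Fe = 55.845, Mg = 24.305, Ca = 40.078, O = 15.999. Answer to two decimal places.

11.95 wt%

Formula mass = 228.532 g/mol.
0.38 Fe → 0.3800 mol FeO per formula unit; M(FeO) = 71.844, so FeO mass = 27.301 g.
27.301/228.532 × 100 = 11.95 wt%.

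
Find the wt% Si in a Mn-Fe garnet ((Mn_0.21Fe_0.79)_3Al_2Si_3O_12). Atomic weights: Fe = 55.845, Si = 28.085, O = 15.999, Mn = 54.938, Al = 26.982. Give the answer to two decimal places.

16.95 wt%

Molar mass of (Mn_0.21Fe_0.79)_3Al_2Si_3O_12: 0.63*54.938 + 2.37*55.845 + 2*26.982 + 3*28.085 + 12*15.999 = 497.171 g/mol.
Mass of Si per formula unit: 3 × 28.085 = 84.255 g.
Weight fraction Si = 84.255 / 497.171 = 0.1695.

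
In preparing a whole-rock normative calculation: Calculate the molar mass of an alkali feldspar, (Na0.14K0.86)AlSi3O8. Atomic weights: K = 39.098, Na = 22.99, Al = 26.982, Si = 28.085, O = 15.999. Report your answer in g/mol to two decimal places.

Na: 0.14 × 22.99 = 3.2186
K: 0.86 × 39.098 = 33.6243
Al: 1 × 26.982 = 26.9820
Si: 3 × 28.085 = 84.2550
O: 8 × 15.999 = 127.9920
Summing the contributions gives the formula mass.

276.07 g/mol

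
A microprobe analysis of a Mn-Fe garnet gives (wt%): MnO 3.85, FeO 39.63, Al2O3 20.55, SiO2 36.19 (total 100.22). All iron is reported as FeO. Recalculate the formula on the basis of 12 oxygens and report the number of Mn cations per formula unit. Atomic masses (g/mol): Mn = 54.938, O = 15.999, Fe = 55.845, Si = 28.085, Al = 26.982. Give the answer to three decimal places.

0.270 Mn apfu

MnO: 3.85/70.937 = 0.05427 mol → 0.05427 mol Mn, 0.05427 mol O.
FeO: 39.63/71.844 = 0.55161 mol → 0.55161 mol Fe, 0.55161 mol O.
Al2O3: 20.55/101.961 = 0.20155 mol → 0.40310 mol Al, 0.60465 mol O.
SiO2: 36.19/60.083 = 0.60233 mol → 0.60233 mol Si, 1.20466 mol O.
Total oxygen = 2.41519 mol. Normalization factor = 12/2.41519 = 4.96855.
Mn per 12 O = 0.05427 × 4.96855 = 0.270.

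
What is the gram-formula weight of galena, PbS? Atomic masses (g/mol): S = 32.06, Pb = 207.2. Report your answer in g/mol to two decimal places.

Pb: 1 × 207.2 = 207.2000
S: 1 × 32.06 = 32.0600
Summing the contributions gives the formula mass.

239.26 g/mol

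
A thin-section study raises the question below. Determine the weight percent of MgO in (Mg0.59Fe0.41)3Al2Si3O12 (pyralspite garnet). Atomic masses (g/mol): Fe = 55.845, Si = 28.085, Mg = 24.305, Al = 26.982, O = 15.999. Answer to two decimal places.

16.14 wt%

M((Mg0.59Fe0.41)3Al2Si3O12) = 441.916 g/mol; M(MgO) = 40.304 g/mol.
Moles MgO per formula unit = 1.77 Mg ÷ 1 = 1.7700.
MgO fraction = (1.7700 × 40.304) / 441.916 = 71.338/441.916 = 0.1614.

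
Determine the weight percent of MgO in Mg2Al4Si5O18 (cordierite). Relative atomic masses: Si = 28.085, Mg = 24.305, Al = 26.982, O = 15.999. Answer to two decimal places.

Formula mass = 584.945 g/mol.
2 Mg → 2.0000 mol MgO per formula unit; M(MgO) = 40.304, so MgO mass = 80.608 g.
80.608/584.945 × 100 = 13.78 wt%.

13.78 wt%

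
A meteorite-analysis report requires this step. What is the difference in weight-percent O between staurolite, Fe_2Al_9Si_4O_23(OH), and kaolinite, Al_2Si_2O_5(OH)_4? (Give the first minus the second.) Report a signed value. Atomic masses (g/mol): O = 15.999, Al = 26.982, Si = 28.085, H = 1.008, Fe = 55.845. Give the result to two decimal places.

-10.70 percentage points

M(Fe_2Al_9Si_4O_23(OH)) = 851.852 g/mol, so wt% O = 383.976/851.852 × 100 = 45.08%.
M(Al_2Si_2O_5(OH)_4) = 258.157 g/mol, so wt% O = 143.991/258.157 × 100 = 55.78%.
45.08 − 55.78 = -10.70 pp.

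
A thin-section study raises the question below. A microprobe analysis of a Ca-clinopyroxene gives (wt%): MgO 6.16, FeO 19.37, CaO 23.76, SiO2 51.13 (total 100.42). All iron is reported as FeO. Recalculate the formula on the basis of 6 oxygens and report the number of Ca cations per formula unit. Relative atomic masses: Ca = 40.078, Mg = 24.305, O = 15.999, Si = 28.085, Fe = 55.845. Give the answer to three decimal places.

0.998 Ca apfu

MgO (M=40.304): mol = 0.15284; Mg = 0.15284, O = 0.15284.
FeO (M=71.844): mol = 0.26961; Fe = 0.26961, O = 0.26961.
CaO (M=56.077): mol = 0.42370; Ca = 0.42370, O = 0.42370.
SiO2 (M=60.083): mol = 0.85099; Si = 0.85099, O = 1.70198.
ΣO = 2.54813; factor = 6/ΣO = 2.35467.
Ca apfu = 0.42370 × 2.35467 = 0.998.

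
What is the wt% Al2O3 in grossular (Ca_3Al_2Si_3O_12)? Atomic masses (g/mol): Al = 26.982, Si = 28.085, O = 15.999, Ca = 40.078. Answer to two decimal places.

Molar mass of Ca_3Al_2Si_3O_12 = 3*40.078 + 2*26.982 + 3*28.085 + 12*15.999 = 450.441 g/mol.
Each formula unit contains 2 Al, equivalent to 2/2 = 1.0000 mol Al2O3.
M(Al2O3) = 2×26.982 + 3×15.999 = 101.961 g/mol.
Mass of Al2O3 per formula unit = 1.0000 × 101.961 = 101.961 g.
Al2O3 wt% = 101.961 / 450.441 × 100 = 22.64%.

22.64 wt%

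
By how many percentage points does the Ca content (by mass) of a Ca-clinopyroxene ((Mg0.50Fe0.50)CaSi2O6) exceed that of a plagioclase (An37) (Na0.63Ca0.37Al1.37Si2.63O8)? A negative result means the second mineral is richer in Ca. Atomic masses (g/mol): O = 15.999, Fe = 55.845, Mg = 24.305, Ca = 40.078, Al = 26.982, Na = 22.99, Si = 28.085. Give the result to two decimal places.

11.72 percentage points

Ca in (Mg0.50Fe0.50)CaSi2O6: molar mass 232.317 g/mol; 1×40.078 = 40.078 g → 17.25 wt%.
Ca in Na0.63Ca0.37Al1.37Si2.63O8: molar mass 268.133 g/mol; 0.37×40.078 = 14.829 g → 5.53 wt%.
Difference = 17.25 − 5.53 = 11.72 percentage points.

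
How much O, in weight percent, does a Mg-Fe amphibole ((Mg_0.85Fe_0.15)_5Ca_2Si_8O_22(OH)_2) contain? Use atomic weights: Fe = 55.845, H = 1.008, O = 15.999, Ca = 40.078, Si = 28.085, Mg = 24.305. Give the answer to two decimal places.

45.93 weight percent

M((Mg_0.85Fe_0.15)_5Ca_2Si_8O_22(OH)_2) = 836.008 g/mol.
O contributes 24 × 15.999 = 383.976 g per mole.
383.976/836.008 = 0.4593 → 45.93%.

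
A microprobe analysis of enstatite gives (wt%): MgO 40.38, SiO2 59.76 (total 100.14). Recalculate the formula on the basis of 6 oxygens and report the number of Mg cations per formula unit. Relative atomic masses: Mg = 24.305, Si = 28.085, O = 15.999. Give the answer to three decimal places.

MgO (M=40.304): mol = 1.00189; Mg = 1.00189, O = 1.00189.
SiO2 (M=60.083): mol = 0.99462; Si = 0.99462, O = 1.98924.
ΣO = 2.99113; factor = 6/ΣO = 2.00593.
Mg apfu = 1.00189 × 2.00593 = 2.010.

2.010 Mg apfu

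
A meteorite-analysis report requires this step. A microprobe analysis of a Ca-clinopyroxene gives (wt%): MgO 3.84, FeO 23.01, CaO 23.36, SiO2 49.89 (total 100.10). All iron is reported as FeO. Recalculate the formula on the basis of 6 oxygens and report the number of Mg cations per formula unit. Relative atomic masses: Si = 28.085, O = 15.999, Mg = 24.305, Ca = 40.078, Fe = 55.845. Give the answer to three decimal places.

MgO (M=40.304): mol = 0.09528; Mg = 0.09528, O = 0.09528.
FeO (M=71.844): mol = 0.32028; Fe = 0.32028, O = 0.32028.
CaO (M=56.077): mol = 0.41657; Ca = 0.41657, O = 0.41657.
SiO2 (M=60.083): mol = 0.83035; Si = 0.83035, O = 1.66070.
ΣO = 2.49283; factor = 6/ΣO = 2.40690.
Mg apfu = 0.09528 × 2.40690 = 0.229.

0.229 Mg apfu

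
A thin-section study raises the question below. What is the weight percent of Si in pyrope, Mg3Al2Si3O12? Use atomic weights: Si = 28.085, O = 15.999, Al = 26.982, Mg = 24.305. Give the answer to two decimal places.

Formula mass = 3×24.305 + 2×26.982 + 3×28.085 + 12×15.999 = 403.122 g/mol, of which 84.255 g is Si.
So Si makes up 84.255/403.122 = 0.2090 of the mass, i.e. 20.90%.

20.90 mass %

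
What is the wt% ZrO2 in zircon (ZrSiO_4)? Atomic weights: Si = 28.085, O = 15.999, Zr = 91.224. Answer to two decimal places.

67.22 wt%

M(ZrSiO_4) = 183.305 g/mol; M(ZrO2) = 123.222 g/mol.
Moles ZrO2 per formula unit = 1 Zr ÷ 1 = 1.0000.
ZrO2 fraction = (1.0000 × 123.222) / 183.305 = 123.222/183.305 = 0.6722.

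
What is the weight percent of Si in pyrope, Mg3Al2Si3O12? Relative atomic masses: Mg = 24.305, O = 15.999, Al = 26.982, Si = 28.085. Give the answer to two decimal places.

Molar mass of Mg3Al2Si3O12: 3*24.305 + 2*26.982 + 3*28.085 + 12*15.999 = 403.122 g/mol.
Mass of Si per formula unit: 3 × 28.085 = 84.255 g.
Weight fraction Si = 84.255 / 403.122 = 0.2090.

20.90 weight percent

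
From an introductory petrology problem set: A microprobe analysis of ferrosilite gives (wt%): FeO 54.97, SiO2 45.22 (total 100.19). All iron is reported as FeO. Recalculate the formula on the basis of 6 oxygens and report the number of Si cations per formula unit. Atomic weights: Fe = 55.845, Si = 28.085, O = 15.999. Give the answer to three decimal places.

1.989 Si apfu

FeO (M=71.844): mol = 0.76513; Fe = 0.76513, O = 0.76513.
SiO2 (M=60.083): mol = 0.75263; Si = 0.75263, O = 1.50526.
ΣO = 2.27039; factor = 6/ΣO = 2.64272.
Si apfu = 0.75263 × 2.64272 = 1.989.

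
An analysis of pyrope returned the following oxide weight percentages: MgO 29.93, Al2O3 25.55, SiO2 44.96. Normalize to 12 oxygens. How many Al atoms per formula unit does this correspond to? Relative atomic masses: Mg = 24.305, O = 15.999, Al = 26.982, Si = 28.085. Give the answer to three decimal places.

29.93 wt% MgO ÷ 40.304 g/mol = 0.74261 mol, giving 0.74261 Mg and 0.74261 O.
25.55 wt% Al2O3 ÷ 101.961 g/mol = 0.25059 mol, giving 0.50118 Al and 0.75177 O.
44.96 wt% SiO2 ÷ 60.083 g/mol = 0.74830 mol, giving 0.74830 Si and 1.49660 O.
Oxygen sums to 2.99098; scaling by 12/2.99098 = 4.01206 puts the formula on 12 O.
Al: 0.50118 × 4.01206 = 2.011 atoms per formula unit.

2.011 Al apfu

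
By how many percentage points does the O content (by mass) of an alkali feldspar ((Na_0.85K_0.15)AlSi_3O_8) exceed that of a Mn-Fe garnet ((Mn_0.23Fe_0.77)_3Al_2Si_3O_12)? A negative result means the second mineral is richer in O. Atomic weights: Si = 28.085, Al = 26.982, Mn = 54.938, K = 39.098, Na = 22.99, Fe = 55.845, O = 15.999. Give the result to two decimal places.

9.75 percentage points

O in (Na_0.85K_0.15)AlSi_3O_8: molar mass 264.635 g/mol; 8×15.999 = 127.992 g → 48.37 wt%.
O in (Mn_0.23Fe_0.77)_3Al_2Si_3O_12: molar mass 497.116 g/mol; 12×15.999 = 191.988 g → 38.62 wt%.
Difference = 48.37 − 38.62 = 9.75 percentage points.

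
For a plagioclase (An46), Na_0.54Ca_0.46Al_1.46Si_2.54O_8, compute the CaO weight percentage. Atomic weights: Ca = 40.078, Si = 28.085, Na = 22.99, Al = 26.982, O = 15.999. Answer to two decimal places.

Molar mass of Na_0.54Ca_0.46Al_1.46Si_2.54O_8 = 0.54·22.99 + 0.46·40.078 + 1.46·26.982 + 2.54·28.085 + 8·15.999 = 269.572 g/mol.
Each formula unit contains 0.46 Ca, equivalent to 0.46/1 = 0.4600 mol CaO.
M(CaO) = 1×40.078 + 1×15.999 = 56.077 g/mol.
Mass of CaO per formula unit = 0.4600 × 56.077 = 25.795 g.
CaO wt% = 25.795 / 269.572 × 100 = 9.57%.

9.57 wt%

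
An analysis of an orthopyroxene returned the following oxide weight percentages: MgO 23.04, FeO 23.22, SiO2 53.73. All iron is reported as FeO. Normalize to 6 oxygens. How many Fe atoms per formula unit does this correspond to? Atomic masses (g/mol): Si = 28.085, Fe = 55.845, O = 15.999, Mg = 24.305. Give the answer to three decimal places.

23.04 wt% MgO ÷ 40.304 g/mol = 0.57166 mol, giving 0.57166 Mg and 0.57166 O.
23.22 wt% FeO ÷ 71.844 g/mol = 0.32320 mol, giving 0.32320 Fe and 0.32320 O.
53.73 wt% SiO2 ÷ 60.083 g/mol = 0.89426 mol, giving 0.89426 Si and 1.78852 O.
Oxygen sums to 2.68338; scaling by 6/2.68338 = 2.23599 puts the formula on 6 O.
Fe: 0.32320 × 2.23599 = 0.723 atoms per formula unit.

0.723 Fe apfu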